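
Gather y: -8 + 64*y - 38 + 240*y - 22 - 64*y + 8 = 240*y - 60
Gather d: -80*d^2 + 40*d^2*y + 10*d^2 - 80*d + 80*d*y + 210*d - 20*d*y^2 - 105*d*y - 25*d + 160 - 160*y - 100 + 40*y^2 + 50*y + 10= d^2*(40*y - 70) + d*(-20*y^2 - 25*y + 105) + 40*y^2 - 110*y + 70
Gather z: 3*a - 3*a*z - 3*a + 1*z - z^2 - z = -3*a*z - z^2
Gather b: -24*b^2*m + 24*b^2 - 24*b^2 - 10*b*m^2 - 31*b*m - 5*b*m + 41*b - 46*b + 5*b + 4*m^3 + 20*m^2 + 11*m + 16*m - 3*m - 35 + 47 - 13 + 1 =-24*b^2*m + b*(-10*m^2 - 36*m) + 4*m^3 + 20*m^2 + 24*m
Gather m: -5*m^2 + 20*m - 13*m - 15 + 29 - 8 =-5*m^2 + 7*m + 6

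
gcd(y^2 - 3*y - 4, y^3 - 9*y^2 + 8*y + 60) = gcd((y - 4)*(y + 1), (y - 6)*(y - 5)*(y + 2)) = 1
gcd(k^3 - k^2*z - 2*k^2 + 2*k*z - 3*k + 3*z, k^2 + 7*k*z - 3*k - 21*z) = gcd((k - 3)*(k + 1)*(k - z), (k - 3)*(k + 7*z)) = k - 3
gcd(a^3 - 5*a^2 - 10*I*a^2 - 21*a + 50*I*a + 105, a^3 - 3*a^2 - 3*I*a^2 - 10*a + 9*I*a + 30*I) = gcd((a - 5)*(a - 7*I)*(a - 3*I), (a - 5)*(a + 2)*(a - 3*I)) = a^2 + a*(-5 - 3*I) + 15*I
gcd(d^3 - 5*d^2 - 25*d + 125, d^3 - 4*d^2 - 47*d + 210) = d - 5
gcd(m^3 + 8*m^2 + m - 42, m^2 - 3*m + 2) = m - 2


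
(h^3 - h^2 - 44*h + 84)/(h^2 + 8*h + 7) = (h^2 - 8*h + 12)/(h + 1)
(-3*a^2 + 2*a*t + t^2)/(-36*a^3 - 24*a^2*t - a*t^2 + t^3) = (-a + t)/(-12*a^2 - 4*a*t + t^2)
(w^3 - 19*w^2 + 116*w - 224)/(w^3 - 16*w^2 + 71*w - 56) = (w - 4)/(w - 1)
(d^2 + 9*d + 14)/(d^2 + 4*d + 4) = (d + 7)/(d + 2)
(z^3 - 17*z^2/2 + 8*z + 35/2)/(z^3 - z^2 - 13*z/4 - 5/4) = 2*(z - 7)/(2*z + 1)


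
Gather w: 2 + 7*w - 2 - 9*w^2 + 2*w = -9*w^2 + 9*w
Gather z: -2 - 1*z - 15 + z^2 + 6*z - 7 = z^2 + 5*z - 24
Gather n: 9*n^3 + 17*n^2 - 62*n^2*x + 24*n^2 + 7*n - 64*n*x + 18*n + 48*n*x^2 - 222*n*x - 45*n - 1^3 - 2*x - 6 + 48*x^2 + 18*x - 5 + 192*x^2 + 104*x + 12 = 9*n^3 + n^2*(41 - 62*x) + n*(48*x^2 - 286*x - 20) + 240*x^2 + 120*x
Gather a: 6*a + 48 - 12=6*a + 36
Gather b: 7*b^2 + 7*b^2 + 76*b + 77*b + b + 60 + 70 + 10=14*b^2 + 154*b + 140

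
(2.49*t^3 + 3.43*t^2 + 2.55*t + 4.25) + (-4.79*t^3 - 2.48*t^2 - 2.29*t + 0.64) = -2.3*t^3 + 0.95*t^2 + 0.26*t + 4.89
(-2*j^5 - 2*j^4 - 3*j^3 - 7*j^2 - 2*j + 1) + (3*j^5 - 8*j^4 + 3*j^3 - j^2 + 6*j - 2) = j^5 - 10*j^4 - 8*j^2 + 4*j - 1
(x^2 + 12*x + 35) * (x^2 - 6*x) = x^4 + 6*x^3 - 37*x^2 - 210*x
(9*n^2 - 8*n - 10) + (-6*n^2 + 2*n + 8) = 3*n^2 - 6*n - 2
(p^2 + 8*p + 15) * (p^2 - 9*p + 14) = p^4 - p^3 - 43*p^2 - 23*p + 210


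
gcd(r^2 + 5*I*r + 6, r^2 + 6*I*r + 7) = r - I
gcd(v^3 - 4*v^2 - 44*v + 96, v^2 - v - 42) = v + 6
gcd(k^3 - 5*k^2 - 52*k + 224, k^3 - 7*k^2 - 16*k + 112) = k - 4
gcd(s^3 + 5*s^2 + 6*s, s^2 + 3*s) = s^2 + 3*s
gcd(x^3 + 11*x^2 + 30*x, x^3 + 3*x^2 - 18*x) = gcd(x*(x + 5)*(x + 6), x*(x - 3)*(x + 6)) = x^2 + 6*x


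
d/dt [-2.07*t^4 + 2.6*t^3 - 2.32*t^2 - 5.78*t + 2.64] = -8.28*t^3 + 7.8*t^2 - 4.64*t - 5.78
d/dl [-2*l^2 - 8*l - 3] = -4*l - 8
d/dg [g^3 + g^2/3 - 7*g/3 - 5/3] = 3*g^2 + 2*g/3 - 7/3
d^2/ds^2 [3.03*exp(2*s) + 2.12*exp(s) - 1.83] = (12.12*exp(s) + 2.12)*exp(s)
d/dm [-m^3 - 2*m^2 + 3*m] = -3*m^2 - 4*m + 3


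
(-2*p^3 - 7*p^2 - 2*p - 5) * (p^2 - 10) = -2*p^5 - 7*p^4 + 18*p^3 + 65*p^2 + 20*p + 50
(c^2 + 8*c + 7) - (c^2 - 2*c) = 10*c + 7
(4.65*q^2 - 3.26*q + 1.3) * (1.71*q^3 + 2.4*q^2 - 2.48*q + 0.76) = 7.9515*q^5 + 5.5854*q^4 - 17.133*q^3 + 14.7388*q^2 - 5.7016*q + 0.988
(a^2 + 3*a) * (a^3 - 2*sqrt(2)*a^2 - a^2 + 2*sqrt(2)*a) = a^5 - 2*sqrt(2)*a^4 + 2*a^4 - 4*sqrt(2)*a^3 - 3*a^3 + 6*sqrt(2)*a^2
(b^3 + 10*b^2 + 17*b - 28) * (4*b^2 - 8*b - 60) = 4*b^5 + 32*b^4 - 72*b^3 - 848*b^2 - 796*b + 1680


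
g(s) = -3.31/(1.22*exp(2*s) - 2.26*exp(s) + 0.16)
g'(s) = -3.31*(-2.44*exp(2*s) + 2.26*exp(s))/(1.22*exp(2*s) - 2.26*exp(s) + 0.16)^2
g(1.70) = -0.14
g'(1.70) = 0.34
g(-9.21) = -20.72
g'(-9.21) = -0.03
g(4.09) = -0.00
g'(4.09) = 0.00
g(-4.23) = -25.99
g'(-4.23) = -6.60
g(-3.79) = -30.21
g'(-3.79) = -13.74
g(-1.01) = 6.60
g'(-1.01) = -6.58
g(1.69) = -0.14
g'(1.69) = 0.35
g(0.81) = -2.66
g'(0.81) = 15.49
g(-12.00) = -20.69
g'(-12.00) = 0.00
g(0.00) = 3.76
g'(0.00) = 0.77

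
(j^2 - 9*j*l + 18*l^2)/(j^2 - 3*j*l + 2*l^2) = (j^2 - 9*j*l + 18*l^2)/(j^2 - 3*j*l + 2*l^2)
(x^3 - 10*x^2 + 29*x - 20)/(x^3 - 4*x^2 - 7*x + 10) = (x - 4)/(x + 2)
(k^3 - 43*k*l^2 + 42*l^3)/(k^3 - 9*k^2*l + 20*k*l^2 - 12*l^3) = (k + 7*l)/(k - 2*l)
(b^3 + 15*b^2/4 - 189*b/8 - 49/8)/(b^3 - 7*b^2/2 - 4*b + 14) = (4*b^2 + 29*b + 7)/(4*(b^2 - 4))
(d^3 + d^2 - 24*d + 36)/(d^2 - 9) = (d^2 + 4*d - 12)/(d + 3)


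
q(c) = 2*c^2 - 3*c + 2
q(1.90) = 3.52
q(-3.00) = 29.00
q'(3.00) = 9.00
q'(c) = 4*c - 3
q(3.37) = 14.60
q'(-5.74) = -25.96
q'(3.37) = 10.48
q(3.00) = 11.00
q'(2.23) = 5.92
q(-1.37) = 9.86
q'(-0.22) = -3.88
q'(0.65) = -0.40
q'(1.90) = 4.60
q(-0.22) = 2.76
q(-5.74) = 85.12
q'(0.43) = -1.28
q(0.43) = 1.08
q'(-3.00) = -15.00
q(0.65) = 0.90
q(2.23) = 5.26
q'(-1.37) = -8.48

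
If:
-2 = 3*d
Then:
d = -2/3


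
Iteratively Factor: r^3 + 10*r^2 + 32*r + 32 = (r + 4)*(r^2 + 6*r + 8) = (r + 2)*(r + 4)*(r + 4)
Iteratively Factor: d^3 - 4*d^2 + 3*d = (d - 1)*(d^2 - 3*d) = d*(d - 1)*(d - 3)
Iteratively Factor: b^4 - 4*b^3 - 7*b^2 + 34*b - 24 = (b - 2)*(b^3 - 2*b^2 - 11*b + 12) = (b - 2)*(b + 3)*(b^2 - 5*b + 4) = (b - 2)*(b - 1)*(b + 3)*(b - 4)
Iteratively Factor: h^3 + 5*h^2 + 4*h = (h + 1)*(h^2 + 4*h) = (h + 1)*(h + 4)*(h)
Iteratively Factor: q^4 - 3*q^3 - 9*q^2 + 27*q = (q - 3)*(q^3 - 9*q) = q*(q - 3)*(q^2 - 9) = q*(q - 3)^2*(q + 3)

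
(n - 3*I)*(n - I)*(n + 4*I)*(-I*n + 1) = -I*n^4 + n^3 - 13*I*n^2 + n - 12*I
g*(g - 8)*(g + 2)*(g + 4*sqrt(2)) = g^4 - 6*g^3 + 4*sqrt(2)*g^3 - 24*sqrt(2)*g^2 - 16*g^2 - 64*sqrt(2)*g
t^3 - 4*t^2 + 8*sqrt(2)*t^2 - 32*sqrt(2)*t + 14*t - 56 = (t - 4)*(t + sqrt(2))*(t + 7*sqrt(2))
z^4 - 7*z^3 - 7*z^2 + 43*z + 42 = (z - 7)*(z - 3)*(z + 1)*(z + 2)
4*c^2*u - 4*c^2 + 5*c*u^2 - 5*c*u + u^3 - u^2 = (c + u)*(4*c + u)*(u - 1)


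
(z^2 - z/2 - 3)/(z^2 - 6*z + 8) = (z + 3/2)/(z - 4)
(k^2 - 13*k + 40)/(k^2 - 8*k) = (k - 5)/k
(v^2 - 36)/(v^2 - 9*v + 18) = (v + 6)/(v - 3)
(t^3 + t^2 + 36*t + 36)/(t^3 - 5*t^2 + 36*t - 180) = (t + 1)/(t - 5)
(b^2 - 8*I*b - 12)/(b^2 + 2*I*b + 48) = (b - 2*I)/(b + 8*I)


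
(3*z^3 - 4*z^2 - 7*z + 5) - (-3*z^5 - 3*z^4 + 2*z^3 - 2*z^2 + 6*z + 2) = 3*z^5 + 3*z^4 + z^3 - 2*z^2 - 13*z + 3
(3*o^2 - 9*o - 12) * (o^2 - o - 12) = 3*o^4 - 12*o^3 - 39*o^2 + 120*o + 144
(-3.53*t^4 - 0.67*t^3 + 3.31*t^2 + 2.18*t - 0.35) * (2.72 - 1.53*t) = 5.4009*t^5 - 8.5765*t^4 - 6.8867*t^3 + 5.6678*t^2 + 6.4651*t - 0.952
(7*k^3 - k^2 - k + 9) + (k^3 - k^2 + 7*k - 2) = 8*k^3 - 2*k^2 + 6*k + 7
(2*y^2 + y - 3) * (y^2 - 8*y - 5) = 2*y^4 - 15*y^3 - 21*y^2 + 19*y + 15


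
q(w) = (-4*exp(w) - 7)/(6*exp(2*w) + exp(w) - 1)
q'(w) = (-4*exp(w) - 7)*(-12*exp(2*w) - exp(w))/(6*exp(2*w) + exp(w) - 1)^2 - 4*exp(w)/(6*exp(2*w) + exp(w) - 1)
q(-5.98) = 7.03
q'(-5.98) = 0.03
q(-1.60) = 14.11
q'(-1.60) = 19.07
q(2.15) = -0.09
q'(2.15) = 0.11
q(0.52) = -0.78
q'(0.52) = 1.19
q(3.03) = -0.03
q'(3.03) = 0.04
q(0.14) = -1.43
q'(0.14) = 2.45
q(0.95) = -0.42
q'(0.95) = 0.58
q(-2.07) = 9.64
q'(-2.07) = 4.58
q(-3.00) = 7.70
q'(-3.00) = 0.87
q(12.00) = 0.00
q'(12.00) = 0.00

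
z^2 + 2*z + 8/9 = (z + 2/3)*(z + 4/3)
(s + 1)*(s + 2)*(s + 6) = s^3 + 9*s^2 + 20*s + 12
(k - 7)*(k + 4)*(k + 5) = k^3 + 2*k^2 - 43*k - 140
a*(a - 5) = a^2 - 5*a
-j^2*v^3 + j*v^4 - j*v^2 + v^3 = v^2*(-j + v)*(j*v + 1)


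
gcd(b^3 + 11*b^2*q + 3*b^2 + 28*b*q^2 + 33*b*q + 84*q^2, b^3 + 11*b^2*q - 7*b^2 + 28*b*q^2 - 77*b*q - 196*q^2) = b^2 + 11*b*q + 28*q^2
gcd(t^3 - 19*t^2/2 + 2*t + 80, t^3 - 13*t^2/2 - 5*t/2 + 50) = t^2 - 3*t/2 - 10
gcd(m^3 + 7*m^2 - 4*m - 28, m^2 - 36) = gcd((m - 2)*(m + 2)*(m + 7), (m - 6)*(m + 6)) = 1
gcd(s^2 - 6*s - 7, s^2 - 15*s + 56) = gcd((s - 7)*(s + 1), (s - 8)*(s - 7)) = s - 7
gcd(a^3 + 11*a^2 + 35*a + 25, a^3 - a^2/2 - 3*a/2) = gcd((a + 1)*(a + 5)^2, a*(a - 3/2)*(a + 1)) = a + 1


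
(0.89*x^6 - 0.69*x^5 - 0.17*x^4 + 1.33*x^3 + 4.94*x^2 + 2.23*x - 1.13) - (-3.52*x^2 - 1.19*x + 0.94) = 0.89*x^6 - 0.69*x^5 - 0.17*x^4 + 1.33*x^3 + 8.46*x^2 + 3.42*x - 2.07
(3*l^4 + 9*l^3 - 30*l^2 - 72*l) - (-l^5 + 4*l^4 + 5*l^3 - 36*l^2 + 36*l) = l^5 - l^4 + 4*l^3 + 6*l^2 - 108*l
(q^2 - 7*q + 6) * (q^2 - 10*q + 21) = q^4 - 17*q^3 + 97*q^2 - 207*q + 126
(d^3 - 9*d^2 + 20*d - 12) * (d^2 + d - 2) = d^5 - 8*d^4 + 9*d^3 + 26*d^2 - 52*d + 24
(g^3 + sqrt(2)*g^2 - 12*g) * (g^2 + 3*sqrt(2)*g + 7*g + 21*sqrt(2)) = g^5 + 4*sqrt(2)*g^4 + 7*g^4 - 6*g^3 + 28*sqrt(2)*g^3 - 36*sqrt(2)*g^2 - 42*g^2 - 252*sqrt(2)*g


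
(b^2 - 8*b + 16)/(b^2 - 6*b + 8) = (b - 4)/(b - 2)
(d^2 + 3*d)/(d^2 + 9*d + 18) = d/(d + 6)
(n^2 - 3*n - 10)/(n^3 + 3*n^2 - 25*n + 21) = (n^2 - 3*n - 10)/(n^3 + 3*n^2 - 25*n + 21)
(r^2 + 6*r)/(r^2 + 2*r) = (r + 6)/(r + 2)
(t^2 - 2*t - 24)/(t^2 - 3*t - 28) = (t - 6)/(t - 7)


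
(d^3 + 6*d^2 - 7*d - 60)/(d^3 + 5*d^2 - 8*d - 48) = (d + 5)/(d + 4)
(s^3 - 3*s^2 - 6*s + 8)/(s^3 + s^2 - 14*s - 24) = (s - 1)/(s + 3)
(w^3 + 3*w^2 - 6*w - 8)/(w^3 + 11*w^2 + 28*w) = (w^2 - w - 2)/(w*(w + 7))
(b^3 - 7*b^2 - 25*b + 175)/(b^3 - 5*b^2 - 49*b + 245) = (b + 5)/(b + 7)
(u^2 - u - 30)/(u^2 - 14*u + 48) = (u + 5)/(u - 8)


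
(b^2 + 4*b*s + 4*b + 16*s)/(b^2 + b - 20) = (b^2 + 4*b*s + 4*b + 16*s)/(b^2 + b - 20)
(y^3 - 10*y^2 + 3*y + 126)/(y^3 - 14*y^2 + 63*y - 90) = (y^2 - 4*y - 21)/(y^2 - 8*y + 15)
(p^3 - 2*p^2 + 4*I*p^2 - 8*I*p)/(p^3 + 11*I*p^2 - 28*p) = (p - 2)/(p + 7*I)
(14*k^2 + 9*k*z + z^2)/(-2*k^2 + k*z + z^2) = (7*k + z)/(-k + z)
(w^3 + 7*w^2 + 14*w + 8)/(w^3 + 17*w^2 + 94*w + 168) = (w^2 + 3*w + 2)/(w^2 + 13*w + 42)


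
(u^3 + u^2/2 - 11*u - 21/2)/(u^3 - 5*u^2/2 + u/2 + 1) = (2*u^3 + u^2 - 22*u - 21)/(2*u^3 - 5*u^2 + u + 2)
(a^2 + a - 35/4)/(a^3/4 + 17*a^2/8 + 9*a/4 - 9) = 2*(4*a^2 + 4*a - 35)/(2*a^3 + 17*a^2 + 18*a - 72)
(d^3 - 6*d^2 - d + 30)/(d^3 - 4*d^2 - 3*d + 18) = (d - 5)/(d - 3)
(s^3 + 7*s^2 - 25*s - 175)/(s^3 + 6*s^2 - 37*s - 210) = (s - 5)/(s - 6)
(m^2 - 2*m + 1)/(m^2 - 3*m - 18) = (-m^2 + 2*m - 1)/(-m^2 + 3*m + 18)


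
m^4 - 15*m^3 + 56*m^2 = m^2*(m - 8)*(m - 7)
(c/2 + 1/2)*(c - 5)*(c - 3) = c^3/2 - 7*c^2/2 + 7*c/2 + 15/2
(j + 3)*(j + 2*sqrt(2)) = j^2 + 2*sqrt(2)*j + 3*j + 6*sqrt(2)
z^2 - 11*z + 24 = (z - 8)*(z - 3)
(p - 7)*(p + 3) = p^2 - 4*p - 21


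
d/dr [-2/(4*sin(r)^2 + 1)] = 8*sin(2*r)/(3 - 2*cos(2*r))^2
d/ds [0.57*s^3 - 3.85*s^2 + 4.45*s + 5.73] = 1.71*s^2 - 7.7*s + 4.45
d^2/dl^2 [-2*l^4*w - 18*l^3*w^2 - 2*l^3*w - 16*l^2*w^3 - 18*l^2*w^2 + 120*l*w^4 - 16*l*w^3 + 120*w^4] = 4*w*(-6*l^2 - 27*l*w - 3*l - 8*w^2 - 9*w)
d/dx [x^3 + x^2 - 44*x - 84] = 3*x^2 + 2*x - 44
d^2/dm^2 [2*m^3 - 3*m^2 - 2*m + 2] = 12*m - 6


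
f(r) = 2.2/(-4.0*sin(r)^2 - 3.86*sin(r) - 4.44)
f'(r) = 2.2*(8.0*sin(r)*cos(r) + 3.86*cos(r))/(-4.0*sin(r)^2 - 3.86*sin(r) - 4.44)^2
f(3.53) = -0.62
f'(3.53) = -0.13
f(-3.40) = -0.39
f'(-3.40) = -0.39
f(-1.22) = -0.51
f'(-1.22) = -0.15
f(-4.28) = -0.20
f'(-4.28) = -0.08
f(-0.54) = -0.63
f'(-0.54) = -0.04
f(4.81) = -0.48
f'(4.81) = -0.04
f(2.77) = -0.35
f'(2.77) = -0.34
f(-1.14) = -0.52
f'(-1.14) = -0.17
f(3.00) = -0.43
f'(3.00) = -0.42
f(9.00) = -0.33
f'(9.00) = -0.32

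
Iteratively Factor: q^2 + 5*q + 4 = (q + 4)*(q + 1)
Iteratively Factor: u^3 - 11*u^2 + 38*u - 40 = (u - 4)*(u^2 - 7*u + 10) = (u - 5)*(u - 4)*(u - 2)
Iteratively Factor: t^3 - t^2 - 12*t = (t + 3)*(t^2 - 4*t) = (t - 4)*(t + 3)*(t)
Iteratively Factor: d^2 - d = (d)*(d - 1)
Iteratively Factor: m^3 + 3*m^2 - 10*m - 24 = (m + 4)*(m^2 - m - 6) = (m - 3)*(m + 4)*(m + 2)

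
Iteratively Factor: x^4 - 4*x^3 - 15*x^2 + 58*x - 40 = (x - 1)*(x^3 - 3*x^2 - 18*x + 40) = (x - 5)*(x - 1)*(x^2 + 2*x - 8) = (x - 5)*(x - 2)*(x - 1)*(x + 4)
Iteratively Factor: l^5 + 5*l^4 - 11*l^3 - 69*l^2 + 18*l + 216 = (l - 2)*(l^4 + 7*l^3 + 3*l^2 - 63*l - 108) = (l - 2)*(l + 3)*(l^3 + 4*l^2 - 9*l - 36) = (l - 2)*(l + 3)^2*(l^2 + l - 12) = (l - 3)*(l - 2)*(l + 3)^2*(l + 4)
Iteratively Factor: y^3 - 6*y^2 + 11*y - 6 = (y - 1)*(y^2 - 5*y + 6) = (y - 2)*(y - 1)*(y - 3)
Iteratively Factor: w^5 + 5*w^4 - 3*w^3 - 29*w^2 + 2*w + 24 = (w + 4)*(w^4 + w^3 - 7*w^2 - w + 6) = (w + 1)*(w + 4)*(w^3 - 7*w + 6) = (w - 2)*(w + 1)*(w + 4)*(w^2 + 2*w - 3) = (w - 2)*(w - 1)*(w + 1)*(w + 4)*(w + 3)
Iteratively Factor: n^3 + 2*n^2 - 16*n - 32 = (n - 4)*(n^2 + 6*n + 8) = (n - 4)*(n + 4)*(n + 2)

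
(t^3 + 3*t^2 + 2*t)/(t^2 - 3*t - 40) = t*(t^2 + 3*t + 2)/(t^2 - 3*t - 40)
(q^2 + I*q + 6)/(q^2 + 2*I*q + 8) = (q + 3*I)/(q + 4*I)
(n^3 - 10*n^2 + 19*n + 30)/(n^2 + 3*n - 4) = (n^3 - 10*n^2 + 19*n + 30)/(n^2 + 3*n - 4)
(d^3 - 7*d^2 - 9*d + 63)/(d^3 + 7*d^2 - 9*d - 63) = (d - 7)/(d + 7)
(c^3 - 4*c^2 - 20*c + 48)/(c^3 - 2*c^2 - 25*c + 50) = (c^2 - 2*c - 24)/(c^2 - 25)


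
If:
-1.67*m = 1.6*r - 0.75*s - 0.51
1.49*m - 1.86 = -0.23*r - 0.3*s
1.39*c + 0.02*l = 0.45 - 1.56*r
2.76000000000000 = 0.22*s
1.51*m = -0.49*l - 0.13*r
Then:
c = -9.84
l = 5.83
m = -2.66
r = 8.98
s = 12.55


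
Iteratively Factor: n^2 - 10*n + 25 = (n - 5)*(n - 5)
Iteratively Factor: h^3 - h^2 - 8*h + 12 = (h + 3)*(h^2 - 4*h + 4) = (h - 2)*(h + 3)*(h - 2)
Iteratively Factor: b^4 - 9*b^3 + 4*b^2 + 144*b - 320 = (b + 4)*(b^3 - 13*b^2 + 56*b - 80) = (b - 4)*(b + 4)*(b^2 - 9*b + 20) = (b - 5)*(b - 4)*(b + 4)*(b - 4)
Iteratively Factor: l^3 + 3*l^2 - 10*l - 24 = (l - 3)*(l^2 + 6*l + 8) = (l - 3)*(l + 4)*(l + 2)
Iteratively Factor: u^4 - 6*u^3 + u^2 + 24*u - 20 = (u - 1)*(u^3 - 5*u^2 - 4*u + 20) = (u - 1)*(u + 2)*(u^2 - 7*u + 10) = (u - 2)*(u - 1)*(u + 2)*(u - 5)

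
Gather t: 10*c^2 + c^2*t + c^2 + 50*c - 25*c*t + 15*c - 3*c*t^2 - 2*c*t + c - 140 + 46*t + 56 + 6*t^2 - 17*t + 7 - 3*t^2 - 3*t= 11*c^2 + 66*c + t^2*(3 - 3*c) + t*(c^2 - 27*c + 26) - 77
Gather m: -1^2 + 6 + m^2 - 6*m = m^2 - 6*m + 5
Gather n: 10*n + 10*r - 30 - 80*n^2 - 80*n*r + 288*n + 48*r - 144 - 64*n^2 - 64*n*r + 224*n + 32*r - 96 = -144*n^2 + n*(522 - 144*r) + 90*r - 270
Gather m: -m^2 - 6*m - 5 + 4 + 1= -m^2 - 6*m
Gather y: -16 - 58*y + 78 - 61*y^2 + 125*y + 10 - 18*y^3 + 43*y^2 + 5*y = -18*y^3 - 18*y^2 + 72*y + 72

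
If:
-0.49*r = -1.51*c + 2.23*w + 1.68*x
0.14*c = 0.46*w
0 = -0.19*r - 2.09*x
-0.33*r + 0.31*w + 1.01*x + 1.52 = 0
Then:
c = 1.61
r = 3.96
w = 0.49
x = -0.36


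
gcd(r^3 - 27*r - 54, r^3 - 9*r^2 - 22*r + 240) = r - 6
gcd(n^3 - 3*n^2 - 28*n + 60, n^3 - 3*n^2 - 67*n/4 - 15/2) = n - 6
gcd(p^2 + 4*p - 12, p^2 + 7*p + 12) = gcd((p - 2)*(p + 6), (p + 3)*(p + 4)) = 1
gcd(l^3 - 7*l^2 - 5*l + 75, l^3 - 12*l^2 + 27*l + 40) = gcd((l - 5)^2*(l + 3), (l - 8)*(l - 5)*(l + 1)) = l - 5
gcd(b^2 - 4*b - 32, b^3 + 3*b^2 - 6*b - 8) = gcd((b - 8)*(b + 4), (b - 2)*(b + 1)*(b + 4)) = b + 4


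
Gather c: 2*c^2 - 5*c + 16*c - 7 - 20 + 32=2*c^2 + 11*c + 5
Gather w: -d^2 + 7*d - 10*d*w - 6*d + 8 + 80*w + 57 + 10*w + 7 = -d^2 + d + w*(90 - 10*d) + 72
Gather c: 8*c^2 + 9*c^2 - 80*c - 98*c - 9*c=17*c^2 - 187*c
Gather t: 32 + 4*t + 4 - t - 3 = 3*t + 33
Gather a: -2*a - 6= -2*a - 6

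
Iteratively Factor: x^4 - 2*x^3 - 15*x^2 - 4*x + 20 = (x - 1)*(x^3 - x^2 - 16*x - 20) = (x - 5)*(x - 1)*(x^2 + 4*x + 4) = (x - 5)*(x - 1)*(x + 2)*(x + 2)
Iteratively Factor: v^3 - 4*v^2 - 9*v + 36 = (v - 3)*(v^2 - v - 12) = (v - 4)*(v - 3)*(v + 3)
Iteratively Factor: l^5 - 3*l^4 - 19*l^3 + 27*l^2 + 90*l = (l + 3)*(l^4 - 6*l^3 - l^2 + 30*l) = (l - 3)*(l + 3)*(l^3 - 3*l^2 - 10*l) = (l - 3)*(l + 2)*(l + 3)*(l^2 - 5*l) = (l - 5)*(l - 3)*(l + 2)*(l + 3)*(l)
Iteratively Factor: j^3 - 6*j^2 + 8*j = (j - 2)*(j^2 - 4*j) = (j - 4)*(j - 2)*(j)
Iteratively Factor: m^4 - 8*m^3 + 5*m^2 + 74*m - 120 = (m - 2)*(m^3 - 6*m^2 - 7*m + 60) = (m - 5)*(m - 2)*(m^2 - m - 12) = (m - 5)*(m - 4)*(m - 2)*(m + 3)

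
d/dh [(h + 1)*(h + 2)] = 2*h + 3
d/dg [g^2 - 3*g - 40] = 2*g - 3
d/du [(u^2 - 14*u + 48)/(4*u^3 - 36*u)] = (-u^4 + 28*u^3 - 153*u^2 + 432)/(4*u^2*(u^4 - 18*u^2 + 81))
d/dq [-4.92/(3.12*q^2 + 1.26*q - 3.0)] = (30.7008*q + 6.1992)/(3.12*q^2 + 1.26*q - 3.0)^2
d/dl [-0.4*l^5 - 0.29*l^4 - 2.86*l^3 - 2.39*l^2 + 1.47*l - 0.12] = -2.0*l^4 - 1.16*l^3 - 8.58*l^2 - 4.78*l + 1.47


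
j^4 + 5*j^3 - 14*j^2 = j^2*(j - 2)*(j + 7)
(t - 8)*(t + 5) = t^2 - 3*t - 40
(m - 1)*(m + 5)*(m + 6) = m^3 + 10*m^2 + 19*m - 30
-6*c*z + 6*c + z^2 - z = (-6*c + z)*(z - 1)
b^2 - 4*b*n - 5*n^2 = (b - 5*n)*(b + n)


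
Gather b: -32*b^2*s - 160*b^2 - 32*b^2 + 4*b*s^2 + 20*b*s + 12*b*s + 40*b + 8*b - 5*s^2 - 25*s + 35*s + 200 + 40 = b^2*(-32*s - 192) + b*(4*s^2 + 32*s + 48) - 5*s^2 + 10*s + 240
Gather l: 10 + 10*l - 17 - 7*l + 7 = 3*l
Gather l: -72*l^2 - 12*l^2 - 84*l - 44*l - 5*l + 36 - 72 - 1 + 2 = -84*l^2 - 133*l - 35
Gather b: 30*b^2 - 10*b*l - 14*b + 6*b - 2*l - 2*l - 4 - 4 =30*b^2 + b*(-10*l - 8) - 4*l - 8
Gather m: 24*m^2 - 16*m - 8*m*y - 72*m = 24*m^2 + m*(-8*y - 88)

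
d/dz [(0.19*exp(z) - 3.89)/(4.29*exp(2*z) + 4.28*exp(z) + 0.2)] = (-0.8151*exp(2*z) + 33.3762*exp(z) + 16.6872)*exp(z)/(18.4041*exp(4*z) + 36.7224*exp(3*z) + 20.0344*exp(2*z) + 1.712*exp(z) + 0.04)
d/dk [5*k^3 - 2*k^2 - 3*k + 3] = 15*k^2 - 4*k - 3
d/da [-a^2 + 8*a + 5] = 8 - 2*a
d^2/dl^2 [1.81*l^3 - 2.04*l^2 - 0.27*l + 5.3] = 10.86*l - 4.08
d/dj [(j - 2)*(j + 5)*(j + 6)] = 3*j^2 + 18*j + 8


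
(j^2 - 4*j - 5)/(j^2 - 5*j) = (j + 1)/j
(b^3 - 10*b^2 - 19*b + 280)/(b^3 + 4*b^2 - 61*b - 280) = (b - 7)/(b + 7)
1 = 1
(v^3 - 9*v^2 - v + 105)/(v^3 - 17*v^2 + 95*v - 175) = (v + 3)/(v - 5)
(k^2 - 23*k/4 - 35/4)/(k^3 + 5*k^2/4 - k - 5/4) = (k - 7)/(k^2 - 1)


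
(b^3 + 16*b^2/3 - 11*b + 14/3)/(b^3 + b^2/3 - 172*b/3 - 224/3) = (3*b^2 - 5*b + 2)/(3*b^2 - 20*b - 32)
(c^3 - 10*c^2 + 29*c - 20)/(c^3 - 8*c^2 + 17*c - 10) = (c - 4)/(c - 2)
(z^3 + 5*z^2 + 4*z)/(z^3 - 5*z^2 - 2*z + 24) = z*(z^2 + 5*z + 4)/(z^3 - 5*z^2 - 2*z + 24)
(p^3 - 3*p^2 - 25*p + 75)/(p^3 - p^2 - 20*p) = (p^2 + 2*p - 15)/(p*(p + 4))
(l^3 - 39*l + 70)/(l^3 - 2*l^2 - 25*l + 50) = (l + 7)/(l + 5)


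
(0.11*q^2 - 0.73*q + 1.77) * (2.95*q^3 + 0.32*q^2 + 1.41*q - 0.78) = 0.3245*q^5 - 2.1183*q^4 + 5.143*q^3 - 0.5487*q^2 + 3.0651*q - 1.3806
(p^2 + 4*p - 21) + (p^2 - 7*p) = 2*p^2 - 3*p - 21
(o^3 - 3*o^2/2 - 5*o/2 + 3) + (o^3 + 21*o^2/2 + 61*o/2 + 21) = 2*o^3 + 9*o^2 + 28*o + 24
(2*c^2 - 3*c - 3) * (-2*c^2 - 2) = -4*c^4 + 6*c^3 + 2*c^2 + 6*c + 6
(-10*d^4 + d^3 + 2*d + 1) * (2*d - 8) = -20*d^5 + 82*d^4 - 8*d^3 + 4*d^2 - 14*d - 8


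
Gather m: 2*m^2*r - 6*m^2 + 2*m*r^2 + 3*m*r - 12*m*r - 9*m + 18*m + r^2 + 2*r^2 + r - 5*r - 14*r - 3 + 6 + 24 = m^2*(2*r - 6) + m*(2*r^2 - 9*r + 9) + 3*r^2 - 18*r + 27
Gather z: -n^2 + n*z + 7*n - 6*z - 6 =-n^2 + 7*n + z*(n - 6) - 6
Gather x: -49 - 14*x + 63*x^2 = 63*x^2 - 14*x - 49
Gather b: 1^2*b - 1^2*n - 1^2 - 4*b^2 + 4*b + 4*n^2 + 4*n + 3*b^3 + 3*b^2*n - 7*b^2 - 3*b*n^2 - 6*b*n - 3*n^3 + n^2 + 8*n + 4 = 3*b^3 + b^2*(3*n - 11) + b*(-3*n^2 - 6*n + 5) - 3*n^3 + 5*n^2 + 11*n + 3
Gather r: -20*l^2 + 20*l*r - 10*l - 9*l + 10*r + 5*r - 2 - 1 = -20*l^2 - 19*l + r*(20*l + 15) - 3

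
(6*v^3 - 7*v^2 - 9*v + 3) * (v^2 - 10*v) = 6*v^5 - 67*v^4 + 61*v^3 + 93*v^2 - 30*v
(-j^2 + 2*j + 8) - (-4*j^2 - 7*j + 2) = 3*j^2 + 9*j + 6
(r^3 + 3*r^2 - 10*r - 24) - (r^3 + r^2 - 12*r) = 2*r^2 + 2*r - 24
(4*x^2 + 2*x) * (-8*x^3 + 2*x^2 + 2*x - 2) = -32*x^5 - 8*x^4 + 12*x^3 - 4*x^2 - 4*x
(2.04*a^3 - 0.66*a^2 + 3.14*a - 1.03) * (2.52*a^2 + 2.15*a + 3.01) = 5.1408*a^5 + 2.7228*a^4 + 12.6342*a^3 + 2.1688*a^2 + 7.2369*a - 3.1003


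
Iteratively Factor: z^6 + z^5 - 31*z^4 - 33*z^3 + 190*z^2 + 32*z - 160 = (z + 1)*(z^5 - 31*z^3 - 2*z^2 + 192*z - 160) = (z - 5)*(z + 1)*(z^4 + 5*z^3 - 6*z^2 - 32*z + 32) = (z - 5)*(z + 1)*(z + 4)*(z^3 + z^2 - 10*z + 8) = (z - 5)*(z + 1)*(z + 4)^2*(z^2 - 3*z + 2) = (z - 5)*(z - 1)*(z + 1)*(z + 4)^2*(z - 2)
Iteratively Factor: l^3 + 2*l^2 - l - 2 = (l + 2)*(l^2 - 1) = (l - 1)*(l + 2)*(l + 1)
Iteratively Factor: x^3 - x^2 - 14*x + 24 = (x - 3)*(x^2 + 2*x - 8) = (x - 3)*(x - 2)*(x + 4)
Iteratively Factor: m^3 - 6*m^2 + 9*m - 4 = (m - 4)*(m^2 - 2*m + 1) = (m - 4)*(m - 1)*(m - 1)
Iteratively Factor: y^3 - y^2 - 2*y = (y - 2)*(y^2 + y) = y*(y - 2)*(y + 1)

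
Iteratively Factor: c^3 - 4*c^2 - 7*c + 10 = (c + 2)*(c^2 - 6*c + 5) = (c - 5)*(c + 2)*(c - 1)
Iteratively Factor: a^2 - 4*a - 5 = (a - 5)*(a + 1)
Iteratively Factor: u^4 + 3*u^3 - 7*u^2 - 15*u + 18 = (u + 3)*(u^3 - 7*u + 6) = (u - 1)*(u + 3)*(u^2 + u - 6) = (u - 2)*(u - 1)*(u + 3)*(u + 3)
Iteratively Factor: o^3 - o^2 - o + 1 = (o - 1)*(o^2 - 1) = (o - 1)^2*(o + 1)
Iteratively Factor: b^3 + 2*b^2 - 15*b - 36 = (b - 4)*(b^2 + 6*b + 9) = (b - 4)*(b + 3)*(b + 3)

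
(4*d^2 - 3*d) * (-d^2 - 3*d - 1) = -4*d^4 - 9*d^3 + 5*d^2 + 3*d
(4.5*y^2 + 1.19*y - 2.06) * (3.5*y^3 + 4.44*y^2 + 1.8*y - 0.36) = 15.75*y^5 + 24.145*y^4 + 6.1736*y^3 - 8.6244*y^2 - 4.1364*y + 0.7416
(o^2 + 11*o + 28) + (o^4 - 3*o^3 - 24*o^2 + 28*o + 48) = o^4 - 3*o^3 - 23*o^2 + 39*o + 76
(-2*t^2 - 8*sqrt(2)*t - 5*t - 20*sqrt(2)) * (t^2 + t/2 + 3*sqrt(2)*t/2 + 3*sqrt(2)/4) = -2*t^4 - 11*sqrt(2)*t^3 - 6*t^3 - 33*sqrt(2)*t^2 - 53*t^2/2 - 72*t - 55*sqrt(2)*t/4 - 30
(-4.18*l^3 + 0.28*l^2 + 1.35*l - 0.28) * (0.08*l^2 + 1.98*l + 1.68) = -0.3344*l^5 - 8.254*l^4 - 6.36*l^3 + 3.121*l^2 + 1.7136*l - 0.4704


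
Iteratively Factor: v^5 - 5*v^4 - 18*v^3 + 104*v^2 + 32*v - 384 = (v - 3)*(v^4 - 2*v^3 - 24*v^2 + 32*v + 128) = (v - 3)*(v + 2)*(v^3 - 4*v^2 - 16*v + 64) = (v - 4)*(v - 3)*(v + 2)*(v^2 - 16) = (v - 4)^2*(v - 3)*(v + 2)*(v + 4)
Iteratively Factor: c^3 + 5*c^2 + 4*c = (c + 1)*(c^2 + 4*c) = (c + 1)*(c + 4)*(c)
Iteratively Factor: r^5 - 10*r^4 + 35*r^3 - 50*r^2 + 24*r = (r - 4)*(r^4 - 6*r^3 + 11*r^2 - 6*r) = (r - 4)*(r - 3)*(r^3 - 3*r^2 + 2*r) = (r - 4)*(r - 3)*(r - 2)*(r^2 - r) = r*(r - 4)*(r - 3)*(r - 2)*(r - 1)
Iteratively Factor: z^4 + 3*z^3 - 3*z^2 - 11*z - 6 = (z + 3)*(z^3 - 3*z - 2) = (z - 2)*(z + 3)*(z^2 + 2*z + 1) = (z - 2)*(z + 1)*(z + 3)*(z + 1)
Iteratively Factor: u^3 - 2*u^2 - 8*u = (u)*(u^2 - 2*u - 8) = u*(u - 4)*(u + 2)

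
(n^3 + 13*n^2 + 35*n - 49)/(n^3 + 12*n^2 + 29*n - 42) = (n + 7)/(n + 6)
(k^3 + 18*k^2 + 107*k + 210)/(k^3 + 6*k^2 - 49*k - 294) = (k + 5)/(k - 7)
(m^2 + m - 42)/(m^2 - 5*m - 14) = (-m^2 - m + 42)/(-m^2 + 5*m + 14)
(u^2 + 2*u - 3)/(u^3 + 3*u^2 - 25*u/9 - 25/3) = 9*(u - 1)/(9*u^2 - 25)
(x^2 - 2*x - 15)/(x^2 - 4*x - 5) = (x + 3)/(x + 1)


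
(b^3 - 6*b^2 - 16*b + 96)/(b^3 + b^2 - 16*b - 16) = (b - 6)/(b + 1)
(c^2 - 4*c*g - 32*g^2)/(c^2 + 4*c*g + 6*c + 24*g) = (c - 8*g)/(c + 6)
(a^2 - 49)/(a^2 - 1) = (a^2 - 49)/(a^2 - 1)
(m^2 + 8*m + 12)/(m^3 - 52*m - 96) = 1/(m - 8)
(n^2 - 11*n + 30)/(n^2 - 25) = (n - 6)/(n + 5)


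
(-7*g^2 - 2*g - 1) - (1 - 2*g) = -7*g^2 - 2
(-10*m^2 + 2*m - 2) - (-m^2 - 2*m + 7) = -9*m^2 + 4*m - 9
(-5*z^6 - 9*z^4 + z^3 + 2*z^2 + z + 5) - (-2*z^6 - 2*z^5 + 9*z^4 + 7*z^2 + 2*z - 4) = -3*z^6 + 2*z^5 - 18*z^4 + z^3 - 5*z^2 - z + 9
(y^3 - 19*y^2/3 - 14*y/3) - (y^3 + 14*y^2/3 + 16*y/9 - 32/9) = -11*y^2 - 58*y/9 + 32/9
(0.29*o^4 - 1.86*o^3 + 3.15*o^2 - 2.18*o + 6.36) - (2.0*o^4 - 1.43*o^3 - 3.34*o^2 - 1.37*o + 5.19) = -1.71*o^4 - 0.43*o^3 + 6.49*o^2 - 0.81*o + 1.17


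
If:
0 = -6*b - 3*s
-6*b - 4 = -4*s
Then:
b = -2/7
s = 4/7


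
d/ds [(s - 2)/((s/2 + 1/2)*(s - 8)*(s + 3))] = 4*(-s^3 + 5*s^2 - 8*s - 41)/(s^6 - 8*s^5 - 42*s^4 + 184*s^3 + 1033*s^2 + 1392*s + 576)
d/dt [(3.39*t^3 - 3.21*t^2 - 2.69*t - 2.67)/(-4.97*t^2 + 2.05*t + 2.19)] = (-16.8483*t^4 + 13.899*t^3 + 2.3225*t^2 - 40.5996*t - 0.4176)/(24.7009*t^4 - 20.377*t^3 - 17.5661*t^2 + 8.979*t + 4.7961)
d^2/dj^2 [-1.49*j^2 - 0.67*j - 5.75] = -2.98000000000000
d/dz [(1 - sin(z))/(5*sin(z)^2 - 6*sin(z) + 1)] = 5*cos(z)/(5*sin(z) - 1)^2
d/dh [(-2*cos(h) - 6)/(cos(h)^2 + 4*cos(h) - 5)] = 2*(sin(h)^2 - 6*cos(h) - 18)*sin(h)/(cos(h)^2 + 4*cos(h) - 5)^2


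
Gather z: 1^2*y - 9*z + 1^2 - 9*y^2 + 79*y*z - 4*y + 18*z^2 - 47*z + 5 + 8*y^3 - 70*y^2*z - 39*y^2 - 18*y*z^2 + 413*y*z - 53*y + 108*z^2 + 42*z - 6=8*y^3 - 48*y^2 - 56*y + z^2*(126 - 18*y) + z*(-70*y^2 + 492*y - 14)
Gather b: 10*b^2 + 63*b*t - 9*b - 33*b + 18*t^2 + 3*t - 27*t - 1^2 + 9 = 10*b^2 + b*(63*t - 42) + 18*t^2 - 24*t + 8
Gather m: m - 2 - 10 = m - 12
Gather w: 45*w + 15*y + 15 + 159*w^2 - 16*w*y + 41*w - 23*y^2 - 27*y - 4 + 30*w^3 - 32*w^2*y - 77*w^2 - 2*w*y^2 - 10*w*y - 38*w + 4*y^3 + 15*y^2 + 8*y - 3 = 30*w^3 + w^2*(82 - 32*y) + w*(-2*y^2 - 26*y + 48) + 4*y^3 - 8*y^2 - 4*y + 8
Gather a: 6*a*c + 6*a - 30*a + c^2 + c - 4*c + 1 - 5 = a*(6*c - 24) + c^2 - 3*c - 4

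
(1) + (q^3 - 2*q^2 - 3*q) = q^3 - 2*q^2 - 3*q + 1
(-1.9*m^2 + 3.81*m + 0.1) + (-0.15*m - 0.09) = -1.9*m^2 + 3.66*m + 0.01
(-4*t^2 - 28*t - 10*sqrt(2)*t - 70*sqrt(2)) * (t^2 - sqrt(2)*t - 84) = -4*t^4 - 28*t^3 - 6*sqrt(2)*t^3 - 42*sqrt(2)*t^2 + 356*t^2 + 840*sqrt(2)*t + 2492*t + 5880*sqrt(2)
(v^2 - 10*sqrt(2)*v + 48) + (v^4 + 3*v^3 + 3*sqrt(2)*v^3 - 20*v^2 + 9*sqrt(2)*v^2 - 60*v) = v^4 + 3*v^3 + 3*sqrt(2)*v^3 - 19*v^2 + 9*sqrt(2)*v^2 - 60*v - 10*sqrt(2)*v + 48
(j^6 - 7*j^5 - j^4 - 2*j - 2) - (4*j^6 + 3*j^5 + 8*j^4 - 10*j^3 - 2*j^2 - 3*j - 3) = -3*j^6 - 10*j^5 - 9*j^4 + 10*j^3 + 2*j^2 + j + 1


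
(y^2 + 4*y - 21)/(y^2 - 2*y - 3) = (y + 7)/(y + 1)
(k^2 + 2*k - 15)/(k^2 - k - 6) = (k + 5)/(k + 2)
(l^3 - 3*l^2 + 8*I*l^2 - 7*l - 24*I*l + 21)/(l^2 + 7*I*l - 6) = (l^2 + l*(-3 + 7*I) - 21*I)/(l + 6*I)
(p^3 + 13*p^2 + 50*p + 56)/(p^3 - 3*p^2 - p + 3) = (p^3 + 13*p^2 + 50*p + 56)/(p^3 - 3*p^2 - p + 3)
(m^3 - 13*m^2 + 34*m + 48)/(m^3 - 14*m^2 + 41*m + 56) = (m - 6)/(m - 7)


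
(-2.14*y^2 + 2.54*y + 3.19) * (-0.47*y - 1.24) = 1.0058*y^3 + 1.4598*y^2 - 4.6489*y - 3.9556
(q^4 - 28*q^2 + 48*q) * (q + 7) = q^5 + 7*q^4 - 28*q^3 - 148*q^2 + 336*q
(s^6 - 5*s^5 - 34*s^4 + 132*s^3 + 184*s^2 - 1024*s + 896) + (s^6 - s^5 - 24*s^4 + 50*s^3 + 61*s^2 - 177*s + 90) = 2*s^6 - 6*s^5 - 58*s^4 + 182*s^3 + 245*s^2 - 1201*s + 986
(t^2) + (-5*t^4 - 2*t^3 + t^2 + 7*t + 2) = -5*t^4 - 2*t^3 + 2*t^2 + 7*t + 2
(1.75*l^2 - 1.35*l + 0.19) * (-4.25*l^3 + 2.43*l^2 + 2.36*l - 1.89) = -7.4375*l^5 + 9.99*l^4 + 0.0419999999999994*l^3 - 6.0318*l^2 + 2.9999*l - 0.3591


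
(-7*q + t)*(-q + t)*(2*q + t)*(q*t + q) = 14*q^4*t + 14*q^4 - 9*q^3*t^2 - 9*q^3*t - 6*q^2*t^3 - 6*q^2*t^2 + q*t^4 + q*t^3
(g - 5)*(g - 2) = g^2 - 7*g + 10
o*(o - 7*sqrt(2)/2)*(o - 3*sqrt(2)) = o^3 - 13*sqrt(2)*o^2/2 + 21*o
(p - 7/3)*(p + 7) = p^2 + 14*p/3 - 49/3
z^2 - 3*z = z*(z - 3)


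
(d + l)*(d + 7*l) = d^2 + 8*d*l + 7*l^2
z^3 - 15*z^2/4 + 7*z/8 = z*(z - 7/2)*(z - 1/4)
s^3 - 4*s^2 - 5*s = s*(s - 5)*(s + 1)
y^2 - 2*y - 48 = (y - 8)*(y + 6)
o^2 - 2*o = o*(o - 2)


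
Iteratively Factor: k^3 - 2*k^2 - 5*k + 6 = (k + 2)*(k^2 - 4*k + 3) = (k - 1)*(k + 2)*(k - 3)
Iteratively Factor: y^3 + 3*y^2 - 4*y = (y + 4)*(y^2 - y) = (y - 1)*(y + 4)*(y)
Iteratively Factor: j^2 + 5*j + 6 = (j + 2)*(j + 3)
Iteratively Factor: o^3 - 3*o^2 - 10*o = (o + 2)*(o^2 - 5*o) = o*(o + 2)*(o - 5)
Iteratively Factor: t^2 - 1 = (t - 1)*(t + 1)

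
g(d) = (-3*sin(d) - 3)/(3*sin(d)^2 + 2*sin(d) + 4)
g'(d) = (-6*sin(d)*cos(d) - 2*cos(d))*(-3*sin(d) - 3)/(3*sin(d)^2 + 2*sin(d) + 4)^2 - 3*cos(d)/(3*sin(d)^2 + 2*sin(d) + 4)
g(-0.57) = -0.36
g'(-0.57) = -0.77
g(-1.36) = -0.01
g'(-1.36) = -0.13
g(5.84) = -0.46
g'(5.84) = -0.80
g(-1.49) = -0.00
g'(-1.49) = -0.05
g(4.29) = -0.06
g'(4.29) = 0.28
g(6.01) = -0.60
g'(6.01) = -0.73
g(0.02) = -0.76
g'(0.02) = -0.35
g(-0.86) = -0.17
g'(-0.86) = -0.53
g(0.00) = -0.75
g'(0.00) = -0.38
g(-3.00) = -0.68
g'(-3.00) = 0.58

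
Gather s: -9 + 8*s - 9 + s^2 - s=s^2 + 7*s - 18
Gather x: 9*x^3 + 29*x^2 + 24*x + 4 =9*x^3 + 29*x^2 + 24*x + 4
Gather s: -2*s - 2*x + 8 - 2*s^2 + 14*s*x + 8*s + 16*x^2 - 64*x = -2*s^2 + s*(14*x + 6) + 16*x^2 - 66*x + 8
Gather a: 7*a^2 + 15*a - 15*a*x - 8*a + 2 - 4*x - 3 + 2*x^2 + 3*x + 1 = 7*a^2 + a*(7 - 15*x) + 2*x^2 - x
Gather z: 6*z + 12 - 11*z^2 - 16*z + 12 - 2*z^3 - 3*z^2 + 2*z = -2*z^3 - 14*z^2 - 8*z + 24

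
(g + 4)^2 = g^2 + 8*g + 16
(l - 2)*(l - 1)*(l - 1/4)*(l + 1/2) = l^4 - 11*l^3/4 + 9*l^2/8 + 7*l/8 - 1/4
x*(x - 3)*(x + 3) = x^3 - 9*x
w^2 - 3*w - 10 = (w - 5)*(w + 2)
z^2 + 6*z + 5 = (z + 1)*(z + 5)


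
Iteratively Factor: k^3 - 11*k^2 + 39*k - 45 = (k - 3)*(k^2 - 8*k + 15) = (k - 3)^2*(k - 5)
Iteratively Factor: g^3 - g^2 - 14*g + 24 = (g + 4)*(g^2 - 5*g + 6) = (g - 2)*(g + 4)*(g - 3)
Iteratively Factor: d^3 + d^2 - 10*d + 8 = (d + 4)*(d^2 - 3*d + 2) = (d - 1)*(d + 4)*(d - 2)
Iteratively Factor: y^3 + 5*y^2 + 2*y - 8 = (y - 1)*(y^2 + 6*y + 8) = (y - 1)*(y + 4)*(y + 2)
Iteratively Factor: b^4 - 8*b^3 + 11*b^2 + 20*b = (b)*(b^3 - 8*b^2 + 11*b + 20) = b*(b - 4)*(b^2 - 4*b - 5) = b*(b - 5)*(b - 4)*(b + 1)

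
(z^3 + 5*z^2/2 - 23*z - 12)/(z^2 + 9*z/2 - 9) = (2*z^2 - 7*z - 4)/(2*z - 3)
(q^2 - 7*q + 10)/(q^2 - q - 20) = (q - 2)/(q + 4)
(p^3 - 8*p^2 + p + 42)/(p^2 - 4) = (p^2 - 10*p + 21)/(p - 2)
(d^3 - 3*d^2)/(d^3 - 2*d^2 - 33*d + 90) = d^2/(d^2 + d - 30)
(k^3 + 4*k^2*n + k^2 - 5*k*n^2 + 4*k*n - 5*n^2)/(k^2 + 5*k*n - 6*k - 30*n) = (k^2 - k*n + k - n)/(k - 6)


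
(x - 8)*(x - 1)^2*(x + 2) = x^4 - 8*x^3 - 3*x^2 + 26*x - 16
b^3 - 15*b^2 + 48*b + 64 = (b - 8)^2*(b + 1)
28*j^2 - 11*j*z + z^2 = (-7*j + z)*(-4*j + z)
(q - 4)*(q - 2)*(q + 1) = q^3 - 5*q^2 + 2*q + 8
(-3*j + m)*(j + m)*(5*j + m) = -15*j^3 - 13*j^2*m + 3*j*m^2 + m^3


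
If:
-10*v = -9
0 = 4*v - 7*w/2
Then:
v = 9/10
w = 36/35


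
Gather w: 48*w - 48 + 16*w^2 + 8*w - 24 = 16*w^2 + 56*w - 72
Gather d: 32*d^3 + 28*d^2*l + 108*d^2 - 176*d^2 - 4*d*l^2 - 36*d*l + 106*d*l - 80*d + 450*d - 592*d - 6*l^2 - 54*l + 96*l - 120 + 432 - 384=32*d^3 + d^2*(28*l - 68) + d*(-4*l^2 + 70*l - 222) - 6*l^2 + 42*l - 72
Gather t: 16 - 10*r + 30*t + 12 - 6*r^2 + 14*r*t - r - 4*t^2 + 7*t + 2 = -6*r^2 - 11*r - 4*t^2 + t*(14*r + 37) + 30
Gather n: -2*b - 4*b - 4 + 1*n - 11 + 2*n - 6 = -6*b + 3*n - 21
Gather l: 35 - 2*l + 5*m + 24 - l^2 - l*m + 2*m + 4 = -l^2 + l*(-m - 2) + 7*m + 63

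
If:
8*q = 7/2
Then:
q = 7/16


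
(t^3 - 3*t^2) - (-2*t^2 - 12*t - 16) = t^3 - t^2 + 12*t + 16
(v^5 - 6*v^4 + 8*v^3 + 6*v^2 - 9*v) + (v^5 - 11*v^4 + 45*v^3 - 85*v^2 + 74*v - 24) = 2*v^5 - 17*v^4 + 53*v^3 - 79*v^2 + 65*v - 24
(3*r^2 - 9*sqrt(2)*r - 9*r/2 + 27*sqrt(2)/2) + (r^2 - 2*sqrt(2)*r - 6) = 4*r^2 - 11*sqrt(2)*r - 9*r/2 - 6 + 27*sqrt(2)/2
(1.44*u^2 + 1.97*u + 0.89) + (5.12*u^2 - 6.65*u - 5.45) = 6.56*u^2 - 4.68*u - 4.56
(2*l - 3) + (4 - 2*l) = 1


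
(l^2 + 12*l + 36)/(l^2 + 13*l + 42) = (l + 6)/(l + 7)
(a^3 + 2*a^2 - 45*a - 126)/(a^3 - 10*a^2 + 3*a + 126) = (a + 6)/(a - 6)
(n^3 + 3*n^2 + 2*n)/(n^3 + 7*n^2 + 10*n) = (n + 1)/(n + 5)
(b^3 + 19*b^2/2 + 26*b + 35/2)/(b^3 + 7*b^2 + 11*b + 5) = (b + 7/2)/(b + 1)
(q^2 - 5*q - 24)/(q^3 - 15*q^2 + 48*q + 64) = (q + 3)/(q^2 - 7*q - 8)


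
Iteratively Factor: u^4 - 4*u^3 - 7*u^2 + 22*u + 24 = (u - 4)*(u^3 - 7*u - 6) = (u - 4)*(u - 3)*(u^2 + 3*u + 2) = (u - 4)*(u - 3)*(u + 2)*(u + 1)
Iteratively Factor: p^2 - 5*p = (p - 5)*(p)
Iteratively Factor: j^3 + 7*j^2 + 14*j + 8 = (j + 1)*(j^2 + 6*j + 8) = (j + 1)*(j + 2)*(j + 4)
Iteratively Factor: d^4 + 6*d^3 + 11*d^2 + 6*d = (d + 1)*(d^3 + 5*d^2 + 6*d) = d*(d + 1)*(d^2 + 5*d + 6) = d*(d + 1)*(d + 2)*(d + 3)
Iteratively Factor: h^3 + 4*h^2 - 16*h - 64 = (h + 4)*(h^2 - 16) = (h + 4)^2*(h - 4)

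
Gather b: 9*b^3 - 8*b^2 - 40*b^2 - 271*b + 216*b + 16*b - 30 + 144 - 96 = 9*b^3 - 48*b^2 - 39*b + 18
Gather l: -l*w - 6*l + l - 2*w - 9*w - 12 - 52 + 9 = l*(-w - 5) - 11*w - 55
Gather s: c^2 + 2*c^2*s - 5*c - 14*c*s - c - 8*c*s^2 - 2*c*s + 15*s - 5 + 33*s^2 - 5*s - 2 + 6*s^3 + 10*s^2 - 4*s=c^2 - 6*c + 6*s^3 + s^2*(43 - 8*c) + s*(2*c^2 - 16*c + 6) - 7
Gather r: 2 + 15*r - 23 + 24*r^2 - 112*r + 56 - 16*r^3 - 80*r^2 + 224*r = -16*r^3 - 56*r^2 + 127*r + 35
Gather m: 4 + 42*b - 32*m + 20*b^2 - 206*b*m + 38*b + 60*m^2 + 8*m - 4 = 20*b^2 + 80*b + 60*m^2 + m*(-206*b - 24)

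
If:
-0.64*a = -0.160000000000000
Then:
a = 0.25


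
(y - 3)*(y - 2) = y^2 - 5*y + 6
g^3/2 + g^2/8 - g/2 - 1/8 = (g/2 + 1/2)*(g - 1)*(g + 1/4)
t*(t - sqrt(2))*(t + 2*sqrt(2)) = t^3 + sqrt(2)*t^2 - 4*t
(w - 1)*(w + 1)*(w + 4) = w^3 + 4*w^2 - w - 4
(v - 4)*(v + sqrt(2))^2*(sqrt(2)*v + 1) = sqrt(2)*v^4 - 4*sqrt(2)*v^3 + 5*v^3 - 20*v^2 + 4*sqrt(2)*v^2 - 16*sqrt(2)*v + 2*v - 8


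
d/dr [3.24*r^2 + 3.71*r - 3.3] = 6.48*r + 3.71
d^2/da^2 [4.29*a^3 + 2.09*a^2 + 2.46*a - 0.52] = 25.74*a + 4.18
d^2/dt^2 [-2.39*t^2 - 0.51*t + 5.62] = -4.78000000000000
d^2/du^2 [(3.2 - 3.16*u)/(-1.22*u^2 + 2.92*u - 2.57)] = ((26.2624 - 23.1312*u)*(1.22*u^2 - 2.92*u + 2.57) + (2.44*u - 2.92)*(3.16*u - 3.2)*(4.88*u - 5.84))/(1.22*u^2 - 2.92*u + 2.57)^3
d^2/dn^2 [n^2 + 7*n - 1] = 2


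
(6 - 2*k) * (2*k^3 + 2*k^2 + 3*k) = -4*k^4 + 8*k^3 + 6*k^2 + 18*k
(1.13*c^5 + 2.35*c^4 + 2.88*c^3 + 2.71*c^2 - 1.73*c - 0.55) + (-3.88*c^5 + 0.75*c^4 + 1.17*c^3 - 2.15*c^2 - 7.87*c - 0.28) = -2.75*c^5 + 3.1*c^4 + 4.05*c^3 + 0.56*c^2 - 9.6*c - 0.83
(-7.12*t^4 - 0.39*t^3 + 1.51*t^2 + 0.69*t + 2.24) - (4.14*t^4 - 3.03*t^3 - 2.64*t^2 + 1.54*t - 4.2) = -11.26*t^4 + 2.64*t^3 + 4.15*t^2 - 0.85*t + 6.44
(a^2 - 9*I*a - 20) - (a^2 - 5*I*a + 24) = -4*I*a - 44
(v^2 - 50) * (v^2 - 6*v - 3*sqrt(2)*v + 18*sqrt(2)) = v^4 - 6*v^3 - 3*sqrt(2)*v^3 - 50*v^2 + 18*sqrt(2)*v^2 + 150*sqrt(2)*v + 300*v - 900*sqrt(2)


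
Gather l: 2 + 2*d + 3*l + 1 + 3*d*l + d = 3*d + l*(3*d + 3) + 3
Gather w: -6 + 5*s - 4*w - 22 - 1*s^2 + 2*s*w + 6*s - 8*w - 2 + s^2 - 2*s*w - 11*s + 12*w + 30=0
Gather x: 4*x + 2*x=6*x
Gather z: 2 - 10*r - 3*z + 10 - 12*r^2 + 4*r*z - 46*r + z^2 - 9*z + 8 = -12*r^2 - 56*r + z^2 + z*(4*r - 12) + 20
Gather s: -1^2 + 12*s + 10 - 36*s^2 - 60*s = -36*s^2 - 48*s + 9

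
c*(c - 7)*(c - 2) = c^3 - 9*c^2 + 14*c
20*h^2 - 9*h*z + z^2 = (-5*h + z)*(-4*h + z)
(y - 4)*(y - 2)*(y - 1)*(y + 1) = y^4 - 6*y^3 + 7*y^2 + 6*y - 8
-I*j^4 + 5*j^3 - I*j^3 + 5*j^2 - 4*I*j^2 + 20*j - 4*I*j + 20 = (j - 2*I)*(j + 2*I)*(j + 5*I)*(-I*j - I)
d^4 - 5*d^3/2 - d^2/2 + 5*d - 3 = (d - 3/2)*(d - 1)*(d - sqrt(2))*(d + sqrt(2))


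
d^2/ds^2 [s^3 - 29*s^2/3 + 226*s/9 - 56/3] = 6*s - 58/3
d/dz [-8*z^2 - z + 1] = -16*z - 1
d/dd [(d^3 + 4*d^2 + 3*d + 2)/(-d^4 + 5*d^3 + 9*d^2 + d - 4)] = (d^6 + 8*d^5 - 2*d^4 - 20*d^3 - 65*d^2 - 68*d - 14)/(d^8 - 10*d^7 + 7*d^6 + 88*d^5 + 99*d^4 - 22*d^3 - 71*d^2 - 8*d + 16)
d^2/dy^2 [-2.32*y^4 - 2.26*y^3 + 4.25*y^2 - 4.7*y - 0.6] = -27.84*y^2 - 13.56*y + 8.5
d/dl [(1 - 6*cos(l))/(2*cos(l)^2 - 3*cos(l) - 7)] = (-12*cos(l)^2 + 4*cos(l) - 45)*sin(l)/(3*cos(l) - cos(2*l) + 6)^2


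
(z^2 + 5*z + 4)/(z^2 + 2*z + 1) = (z + 4)/(z + 1)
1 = 1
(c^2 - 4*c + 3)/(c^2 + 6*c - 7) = (c - 3)/(c + 7)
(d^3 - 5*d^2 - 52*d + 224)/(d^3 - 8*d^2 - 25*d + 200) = (d^2 + 3*d - 28)/(d^2 - 25)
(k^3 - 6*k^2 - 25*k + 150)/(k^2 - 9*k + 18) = (k^2 - 25)/(k - 3)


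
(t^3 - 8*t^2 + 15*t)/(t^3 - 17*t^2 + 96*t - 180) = t*(t - 3)/(t^2 - 12*t + 36)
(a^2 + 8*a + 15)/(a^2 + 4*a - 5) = (a + 3)/(a - 1)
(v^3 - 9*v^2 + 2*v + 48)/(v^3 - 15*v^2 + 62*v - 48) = (v^2 - v - 6)/(v^2 - 7*v + 6)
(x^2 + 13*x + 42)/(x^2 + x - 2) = (x^2 + 13*x + 42)/(x^2 + x - 2)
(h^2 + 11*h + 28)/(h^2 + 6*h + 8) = (h + 7)/(h + 2)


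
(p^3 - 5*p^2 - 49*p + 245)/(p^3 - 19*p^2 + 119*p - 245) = (p + 7)/(p - 7)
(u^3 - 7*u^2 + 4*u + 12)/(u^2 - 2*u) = u - 5 - 6/u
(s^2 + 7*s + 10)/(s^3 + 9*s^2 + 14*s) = (s + 5)/(s*(s + 7))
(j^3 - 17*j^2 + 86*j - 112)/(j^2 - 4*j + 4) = (j^2 - 15*j + 56)/(j - 2)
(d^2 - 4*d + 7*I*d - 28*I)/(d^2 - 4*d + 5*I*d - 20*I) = (d + 7*I)/(d + 5*I)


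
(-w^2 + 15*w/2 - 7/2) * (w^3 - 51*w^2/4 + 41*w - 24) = -w^5 + 81*w^4/4 - 1121*w^3/8 + 3009*w^2/8 - 647*w/2 + 84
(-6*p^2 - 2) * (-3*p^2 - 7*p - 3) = 18*p^4 + 42*p^3 + 24*p^2 + 14*p + 6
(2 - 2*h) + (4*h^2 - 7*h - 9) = 4*h^2 - 9*h - 7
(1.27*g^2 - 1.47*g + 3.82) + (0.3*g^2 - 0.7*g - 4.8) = 1.57*g^2 - 2.17*g - 0.98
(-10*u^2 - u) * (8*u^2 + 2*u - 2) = -80*u^4 - 28*u^3 + 18*u^2 + 2*u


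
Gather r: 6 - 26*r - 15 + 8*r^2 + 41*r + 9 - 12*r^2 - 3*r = -4*r^2 + 12*r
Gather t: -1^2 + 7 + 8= 14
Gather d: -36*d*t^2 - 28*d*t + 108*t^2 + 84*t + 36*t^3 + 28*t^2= d*(-36*t^2 - 28*t) + 36*t^3 + 136*t^2 + 84*t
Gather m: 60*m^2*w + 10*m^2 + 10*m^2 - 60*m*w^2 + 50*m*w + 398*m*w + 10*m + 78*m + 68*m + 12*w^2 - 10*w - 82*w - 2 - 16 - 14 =m^2*(60*w + 20) + m*(-60*w^2 + 448*w + 156) + 12*w^2 - 92*w - 32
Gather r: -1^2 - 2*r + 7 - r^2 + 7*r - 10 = -r^2 + 5*r - 4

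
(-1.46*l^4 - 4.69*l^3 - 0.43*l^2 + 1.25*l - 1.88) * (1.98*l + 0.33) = -2.8908*l^5 - 9.768*l^4 - 2.3991*l^3 + 2.3331*l^2 - 3.3099*l - 0.6204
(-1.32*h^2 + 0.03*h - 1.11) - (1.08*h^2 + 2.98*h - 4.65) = -2.4*h^2 - 2.95*h + 3.54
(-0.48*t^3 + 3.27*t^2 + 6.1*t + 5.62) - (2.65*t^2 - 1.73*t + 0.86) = -0.48*t^3 + 0.62*t^2 + 7.83*t + 4.76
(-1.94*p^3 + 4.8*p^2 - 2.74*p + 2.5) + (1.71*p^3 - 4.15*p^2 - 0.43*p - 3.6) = -0.23*p^3 + 0.649999999999999*p^2 - 3.17*p - 1.1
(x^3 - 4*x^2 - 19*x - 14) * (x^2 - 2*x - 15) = x^5 - 6*x^4 - 26*x^3 + 84*x^2 + 313*x + 210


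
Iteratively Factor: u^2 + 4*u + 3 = (u + 3)*(u + 1)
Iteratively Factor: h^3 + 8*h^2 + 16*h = (h + 4)*(h^2 + 4*h) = h*(h + 4)*(h + 4)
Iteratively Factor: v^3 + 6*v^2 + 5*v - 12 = (v + 3)*(v^2 + 3*v - 4) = (v - 1)*(v + 3)*(v + 4)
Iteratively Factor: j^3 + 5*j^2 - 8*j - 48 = (j + 4)*(j^2 + j - 12) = (j - 3)*(j + 4)*(j + 4)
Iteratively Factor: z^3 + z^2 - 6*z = (z - 2)*(z^2 + 3*z) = (z - 2)*(z + 3)*(z)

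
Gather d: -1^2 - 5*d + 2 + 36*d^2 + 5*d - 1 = 36*d^2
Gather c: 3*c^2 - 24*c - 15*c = 3*c^2 - 39*c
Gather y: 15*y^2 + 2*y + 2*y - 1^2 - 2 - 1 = 15*y^2 + 4*y - 4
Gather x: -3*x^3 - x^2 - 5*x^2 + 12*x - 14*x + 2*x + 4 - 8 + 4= -3*x^3 - 6*x^2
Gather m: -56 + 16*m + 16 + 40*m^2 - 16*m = 40*m^2 - 40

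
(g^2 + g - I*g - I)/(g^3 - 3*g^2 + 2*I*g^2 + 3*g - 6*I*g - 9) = (g + 1)/(g^2 + 3*g*(-1 + I) - 9*I)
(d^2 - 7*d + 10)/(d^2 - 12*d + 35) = (d - 2)/(d - 7)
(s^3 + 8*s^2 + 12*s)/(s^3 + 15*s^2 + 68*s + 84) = s/(s + 7)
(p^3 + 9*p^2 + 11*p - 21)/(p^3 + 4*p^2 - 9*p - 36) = (p^2 + 6*p - 7)/(p^2 + p - 12)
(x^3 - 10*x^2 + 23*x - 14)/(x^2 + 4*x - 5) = (x^2 - 9*x + 14)/(x + 5)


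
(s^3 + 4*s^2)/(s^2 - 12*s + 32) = s^2*(s + 4)/(s^2 - 12*s + 32)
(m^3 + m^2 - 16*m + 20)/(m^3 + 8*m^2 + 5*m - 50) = (m - 2)/(m + 5)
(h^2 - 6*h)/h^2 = (h - 6)/h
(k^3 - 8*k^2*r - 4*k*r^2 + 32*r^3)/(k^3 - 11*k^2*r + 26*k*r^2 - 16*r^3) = (-k - 2*r)/(-k + r)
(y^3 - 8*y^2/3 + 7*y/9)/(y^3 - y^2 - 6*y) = (-y^2 + 8*y/3 - 7/9)/(-y^2 + y + 6)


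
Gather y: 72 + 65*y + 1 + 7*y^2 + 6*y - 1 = 7*y^2 + 71*y + 72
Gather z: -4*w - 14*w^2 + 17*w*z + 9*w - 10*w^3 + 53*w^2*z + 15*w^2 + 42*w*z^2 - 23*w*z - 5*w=-10*w^3 + w^2 + 42*w*z^2 + z*(53*w^2 - 6*w)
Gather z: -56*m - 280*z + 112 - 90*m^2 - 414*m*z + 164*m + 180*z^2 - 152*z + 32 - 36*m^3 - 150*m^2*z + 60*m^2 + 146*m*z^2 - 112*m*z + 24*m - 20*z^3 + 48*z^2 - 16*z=-36*m^3 - 30*m^2 + 132*m - 20*z^3 + z^2*(146*m + 228) + z*(-150*m^2 - 526*m - 448) + 144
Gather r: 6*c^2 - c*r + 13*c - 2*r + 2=6*c^2 + 13*c + r*(-c - 2) + 2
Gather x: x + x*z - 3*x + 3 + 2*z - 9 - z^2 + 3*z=x*(z - 2) - z^2 + 5*z - 6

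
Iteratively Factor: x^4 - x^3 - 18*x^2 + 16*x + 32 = (x - 4)*(x^3 + 3*x^2 - 6*x - 8) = (x - 4)*(x + 1)*(x^2 + 2*x - 8) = (x - 4)*(x + 1)*(x + 4)*(x - 2)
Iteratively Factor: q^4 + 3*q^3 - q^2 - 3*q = (q + 3)*(q^3 - q) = (q + 1)*(q + 3)*(q^2 - q) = (q - 1)*(q + 1)*(q + 3)*(q)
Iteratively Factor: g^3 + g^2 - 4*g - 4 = (g + 2)*(g^2 - g - 2) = (g - 2)*(g + 2)*(g + 1)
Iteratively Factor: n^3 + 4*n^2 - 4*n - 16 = (n + 4)*(n^2 - 4) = (n - 2)*(n + 4)*(n + 2)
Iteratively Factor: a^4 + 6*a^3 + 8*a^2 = (a)*(a^3 + 6*a^2 + 8*a) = a*(a + 2)*(a^2 + 4*a) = a*(a + 2)*(a + 4)*(a)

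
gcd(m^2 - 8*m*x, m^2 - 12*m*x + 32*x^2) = -m + 8*x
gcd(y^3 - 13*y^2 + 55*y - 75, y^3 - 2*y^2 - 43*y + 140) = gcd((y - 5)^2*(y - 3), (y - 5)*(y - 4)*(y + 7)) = y - 5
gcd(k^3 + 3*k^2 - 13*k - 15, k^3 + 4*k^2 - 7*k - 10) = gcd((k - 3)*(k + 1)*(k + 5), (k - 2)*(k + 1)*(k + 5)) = k^2 + 6*k + 5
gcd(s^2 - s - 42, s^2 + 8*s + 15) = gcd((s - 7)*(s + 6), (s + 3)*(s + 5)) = 1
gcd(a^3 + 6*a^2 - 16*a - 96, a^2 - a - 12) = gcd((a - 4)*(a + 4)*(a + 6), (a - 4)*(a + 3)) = a - 4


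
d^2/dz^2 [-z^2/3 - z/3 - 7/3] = -2/3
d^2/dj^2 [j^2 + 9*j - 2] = 2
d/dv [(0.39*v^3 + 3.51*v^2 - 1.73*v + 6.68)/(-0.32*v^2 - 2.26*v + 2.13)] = (-0.1248*v^4 - 1.7628*v^3 - 5.9941*v^2 + 19.2278*v + 11.4119)/(0.1024*v^4 + 1.4464*v^3 + 3.7444*v^2 - 9.6276*v + 4.5369)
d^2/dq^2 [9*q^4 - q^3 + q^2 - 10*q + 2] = 108*q^2 - 6*q + 2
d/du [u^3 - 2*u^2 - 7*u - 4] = 3*u^2 - 4*u - 7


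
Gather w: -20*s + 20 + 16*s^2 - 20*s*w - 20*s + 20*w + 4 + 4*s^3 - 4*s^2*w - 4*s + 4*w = 4*s^3 + 16*s^2 - 44*s + w*(-4*s^2 - 20*s + 24) + 24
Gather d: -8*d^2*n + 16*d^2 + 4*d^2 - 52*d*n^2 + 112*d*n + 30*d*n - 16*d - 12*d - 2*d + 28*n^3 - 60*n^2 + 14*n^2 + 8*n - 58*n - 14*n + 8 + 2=d^2*(20 - 8*n) + d*(-52*n^2 + 142*n - 30) + 28*n^3 - 46*n^2 - 64*n + 10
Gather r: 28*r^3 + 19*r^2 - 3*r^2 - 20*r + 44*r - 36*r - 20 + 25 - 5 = 28*r^3 + 16*r^2 - 12*r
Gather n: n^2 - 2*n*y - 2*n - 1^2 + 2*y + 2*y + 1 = n^2 + n*(-2*y - 2) + 4*y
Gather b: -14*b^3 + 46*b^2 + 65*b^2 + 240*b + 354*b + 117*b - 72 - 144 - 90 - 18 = -14*b^3 + 111*b^2 + 711*b - 324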